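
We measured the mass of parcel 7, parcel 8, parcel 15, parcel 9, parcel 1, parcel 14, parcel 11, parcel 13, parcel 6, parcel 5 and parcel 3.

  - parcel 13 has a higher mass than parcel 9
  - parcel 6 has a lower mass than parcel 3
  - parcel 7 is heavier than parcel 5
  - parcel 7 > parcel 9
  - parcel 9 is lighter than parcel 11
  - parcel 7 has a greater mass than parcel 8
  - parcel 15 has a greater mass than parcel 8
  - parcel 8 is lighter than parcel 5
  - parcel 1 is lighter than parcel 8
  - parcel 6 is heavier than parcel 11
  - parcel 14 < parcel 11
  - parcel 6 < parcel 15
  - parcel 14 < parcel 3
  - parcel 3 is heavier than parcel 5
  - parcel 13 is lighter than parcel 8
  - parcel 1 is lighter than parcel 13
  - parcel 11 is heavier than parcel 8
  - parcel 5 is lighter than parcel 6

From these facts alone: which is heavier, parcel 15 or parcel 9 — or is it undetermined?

parcel 15

Chaining the given relations: parcel 9 < parcel 13 < parcel 8 < parcel 11 < parcel 6 < parcel 15.
So parcel 15 is heavier.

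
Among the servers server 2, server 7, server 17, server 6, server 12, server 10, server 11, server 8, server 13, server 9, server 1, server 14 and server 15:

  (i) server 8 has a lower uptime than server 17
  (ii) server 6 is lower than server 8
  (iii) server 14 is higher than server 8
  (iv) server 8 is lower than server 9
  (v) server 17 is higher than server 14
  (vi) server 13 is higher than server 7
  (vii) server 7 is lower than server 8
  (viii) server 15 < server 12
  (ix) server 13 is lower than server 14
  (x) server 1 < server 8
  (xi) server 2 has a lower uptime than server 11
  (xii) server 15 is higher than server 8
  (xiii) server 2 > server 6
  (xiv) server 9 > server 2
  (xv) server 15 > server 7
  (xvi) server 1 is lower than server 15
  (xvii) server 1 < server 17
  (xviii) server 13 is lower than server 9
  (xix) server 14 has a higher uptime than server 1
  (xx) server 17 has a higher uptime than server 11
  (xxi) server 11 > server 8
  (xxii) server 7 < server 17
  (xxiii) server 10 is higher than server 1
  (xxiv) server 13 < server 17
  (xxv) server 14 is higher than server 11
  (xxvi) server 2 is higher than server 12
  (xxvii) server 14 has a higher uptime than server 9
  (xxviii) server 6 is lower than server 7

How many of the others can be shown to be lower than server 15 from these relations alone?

4

From server 15 the given relations immediately reach server 7, server 1, server 8.
From those, server 6 — 4 in total.
Nothing else is reachable below server 15; 4 in all.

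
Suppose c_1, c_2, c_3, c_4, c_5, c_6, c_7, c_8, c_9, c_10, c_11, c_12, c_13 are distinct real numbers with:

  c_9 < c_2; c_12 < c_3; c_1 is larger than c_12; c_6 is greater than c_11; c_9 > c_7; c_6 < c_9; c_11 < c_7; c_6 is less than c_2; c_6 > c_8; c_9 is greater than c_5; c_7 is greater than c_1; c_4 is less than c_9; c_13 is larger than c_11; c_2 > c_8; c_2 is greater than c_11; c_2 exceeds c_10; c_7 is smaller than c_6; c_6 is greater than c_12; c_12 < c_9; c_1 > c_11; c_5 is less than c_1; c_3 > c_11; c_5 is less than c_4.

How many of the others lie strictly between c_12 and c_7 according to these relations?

The relations place c_12 below c_7. An element lies strictly between them when it is forced above c_12 and also forced below c_7.
Above c_12: {c_3, c_1, c_6, c_9, c_2}. Below c_7: {c_5, c_11, c_1}.
Intersection: {c_1} — 1.

1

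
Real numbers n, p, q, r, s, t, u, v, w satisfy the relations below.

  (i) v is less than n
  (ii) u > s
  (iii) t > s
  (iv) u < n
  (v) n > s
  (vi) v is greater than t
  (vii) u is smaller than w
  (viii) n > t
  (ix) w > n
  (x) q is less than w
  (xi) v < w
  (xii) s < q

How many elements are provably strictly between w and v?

1

The relations place v below w. An element lies strictly between them when it is forced above v and also forced below w.
Above v: {n}. Below w: {s, t, u, n, q}.
Intersection: {n} — 1.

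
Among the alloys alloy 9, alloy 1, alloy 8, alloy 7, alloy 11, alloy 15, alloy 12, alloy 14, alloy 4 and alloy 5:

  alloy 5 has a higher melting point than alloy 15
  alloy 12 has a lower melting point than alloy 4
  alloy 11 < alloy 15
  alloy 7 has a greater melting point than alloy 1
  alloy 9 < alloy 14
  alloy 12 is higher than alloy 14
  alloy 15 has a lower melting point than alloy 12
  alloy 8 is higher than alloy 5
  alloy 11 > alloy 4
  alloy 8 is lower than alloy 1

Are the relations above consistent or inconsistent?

Chaining the given relations yields alloy 12 < alloy 4 < alloy 11 < alloy 15, so alloy 12 < alloy 15. But one relation states alloy 15 < alloy 12. These cannot both hold.

inconsistent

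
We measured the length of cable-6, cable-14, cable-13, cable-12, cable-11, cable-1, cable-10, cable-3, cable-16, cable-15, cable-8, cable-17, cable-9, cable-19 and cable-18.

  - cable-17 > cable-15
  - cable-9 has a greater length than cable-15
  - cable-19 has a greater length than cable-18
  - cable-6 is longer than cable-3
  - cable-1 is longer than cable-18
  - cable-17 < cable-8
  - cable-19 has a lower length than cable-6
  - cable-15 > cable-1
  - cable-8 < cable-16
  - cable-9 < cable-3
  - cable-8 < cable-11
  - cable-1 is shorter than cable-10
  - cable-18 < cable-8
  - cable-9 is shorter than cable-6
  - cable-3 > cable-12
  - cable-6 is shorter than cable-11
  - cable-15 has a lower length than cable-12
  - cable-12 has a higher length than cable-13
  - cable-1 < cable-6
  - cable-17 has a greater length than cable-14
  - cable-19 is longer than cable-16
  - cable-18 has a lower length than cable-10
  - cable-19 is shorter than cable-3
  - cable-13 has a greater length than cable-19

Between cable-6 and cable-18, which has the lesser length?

cable-18

cable-18 < cable-1 and cable-1 < cable-15 give cable-18 < cable-15.
Then cable-15 < cable-17 extends the chain to cable-17.
With cable-17 < cable-8: cable-18 < cable-1 < cable-15 < cable-17 < cable-8.
With cable-8 < cable-16: cable-18 < cable-1 < cable-15 < cable-17 < cable-8 < cable-16.
Then cable-16 < cable-19 extends the chain to cable-19.
With cable-19 < cable-13: cable-18 < cable-1 < cable-15 < cable-17 < cable-8 < cable-16 < cable-19 < cable-13.
Then cable-13 < cable-12 extends the chain to cable-12.
With cable-12 < cable-3: cable-18 < cable-1 < cable-15 < cable-17 < cable-8 < cable-16 < cable-19 < cable-13 < cable-12 < cable-3.
With cable-3 < cable-6: cable-18 < cable-1 < cable-15 < cable-17 < cable-8 < cable-16 < cable-19 < cable-13 < cable-12 < cable-3 < cable-6.
So cable-18 < cable-6; cable-18 is the shorter of the two.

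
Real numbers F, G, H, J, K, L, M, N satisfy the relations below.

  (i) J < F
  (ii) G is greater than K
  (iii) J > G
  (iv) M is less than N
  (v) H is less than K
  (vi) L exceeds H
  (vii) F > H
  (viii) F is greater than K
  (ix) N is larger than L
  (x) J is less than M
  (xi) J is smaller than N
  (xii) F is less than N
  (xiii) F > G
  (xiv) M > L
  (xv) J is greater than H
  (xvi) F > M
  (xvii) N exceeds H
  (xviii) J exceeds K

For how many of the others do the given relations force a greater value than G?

4

Directly above G: J, F.
One step further: M, N (4 so far).
Nothing else is reachable above G; 4 in all.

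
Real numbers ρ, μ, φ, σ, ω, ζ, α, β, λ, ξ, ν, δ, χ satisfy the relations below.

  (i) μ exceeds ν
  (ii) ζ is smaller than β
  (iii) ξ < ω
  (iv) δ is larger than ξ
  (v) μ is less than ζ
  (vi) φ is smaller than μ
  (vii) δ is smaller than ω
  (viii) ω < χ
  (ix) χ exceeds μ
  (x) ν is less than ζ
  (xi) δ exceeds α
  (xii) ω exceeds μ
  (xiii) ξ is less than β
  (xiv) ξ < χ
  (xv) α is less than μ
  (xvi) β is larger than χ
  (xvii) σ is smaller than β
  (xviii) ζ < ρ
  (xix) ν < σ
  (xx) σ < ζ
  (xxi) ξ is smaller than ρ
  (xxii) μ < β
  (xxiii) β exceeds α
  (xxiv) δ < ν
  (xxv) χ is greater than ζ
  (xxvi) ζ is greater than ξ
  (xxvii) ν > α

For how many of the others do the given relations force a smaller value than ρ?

8

The elements the relations force below ρ are α, ξ, δ, φ, ν, μ, σ, ζ — no chain reaches any other.
That is 8.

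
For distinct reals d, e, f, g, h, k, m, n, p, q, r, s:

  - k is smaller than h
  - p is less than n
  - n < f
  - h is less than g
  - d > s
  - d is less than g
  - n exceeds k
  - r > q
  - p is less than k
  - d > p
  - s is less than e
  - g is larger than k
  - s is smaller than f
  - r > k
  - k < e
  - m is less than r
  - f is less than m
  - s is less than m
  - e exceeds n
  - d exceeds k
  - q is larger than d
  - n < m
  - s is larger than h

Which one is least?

p

k is not least since p < k; n is not least since p < n; h is not least since k < h; s is not least since h < s; e is not least since n < e; d is not least since s < d; f is not least since n < f; q is not least since d < q; m is not least since s < m; r is not least since m < r; g is not least since d < g.
Only p has nothing below it, so p is the least.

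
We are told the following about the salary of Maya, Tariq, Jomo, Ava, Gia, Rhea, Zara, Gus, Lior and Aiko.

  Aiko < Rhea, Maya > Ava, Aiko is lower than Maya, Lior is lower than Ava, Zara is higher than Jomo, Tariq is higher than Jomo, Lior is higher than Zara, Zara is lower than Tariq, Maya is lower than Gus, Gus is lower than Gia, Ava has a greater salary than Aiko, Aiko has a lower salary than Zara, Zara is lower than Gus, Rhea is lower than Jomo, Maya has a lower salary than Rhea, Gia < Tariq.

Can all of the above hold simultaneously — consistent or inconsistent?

We have Maya < Rhea stated directly, yet also Rhea < Jomo < Zara < Lior < Ava < Maya by chaining the others — so Rhea < Maya. Contradiction.

inconsistent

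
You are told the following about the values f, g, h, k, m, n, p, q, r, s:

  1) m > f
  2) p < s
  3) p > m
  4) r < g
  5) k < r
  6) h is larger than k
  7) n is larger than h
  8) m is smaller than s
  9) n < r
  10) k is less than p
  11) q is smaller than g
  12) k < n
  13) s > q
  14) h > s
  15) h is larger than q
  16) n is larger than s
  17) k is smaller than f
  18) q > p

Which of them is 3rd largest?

Chaining the given pairs: k < f < m < p < q < s < h < n < r < g.
The 3rd largest is n.

n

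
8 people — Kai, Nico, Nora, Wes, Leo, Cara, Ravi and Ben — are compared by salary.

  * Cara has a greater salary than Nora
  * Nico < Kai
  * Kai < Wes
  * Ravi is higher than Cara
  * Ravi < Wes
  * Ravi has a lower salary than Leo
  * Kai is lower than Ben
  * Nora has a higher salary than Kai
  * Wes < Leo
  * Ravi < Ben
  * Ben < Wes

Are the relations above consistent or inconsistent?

consistent

The single ordering Nico < Kai < Nora < Cara < Ravi < Ben < Wes < Leo satisfies every listed relation, so no contradiction arises.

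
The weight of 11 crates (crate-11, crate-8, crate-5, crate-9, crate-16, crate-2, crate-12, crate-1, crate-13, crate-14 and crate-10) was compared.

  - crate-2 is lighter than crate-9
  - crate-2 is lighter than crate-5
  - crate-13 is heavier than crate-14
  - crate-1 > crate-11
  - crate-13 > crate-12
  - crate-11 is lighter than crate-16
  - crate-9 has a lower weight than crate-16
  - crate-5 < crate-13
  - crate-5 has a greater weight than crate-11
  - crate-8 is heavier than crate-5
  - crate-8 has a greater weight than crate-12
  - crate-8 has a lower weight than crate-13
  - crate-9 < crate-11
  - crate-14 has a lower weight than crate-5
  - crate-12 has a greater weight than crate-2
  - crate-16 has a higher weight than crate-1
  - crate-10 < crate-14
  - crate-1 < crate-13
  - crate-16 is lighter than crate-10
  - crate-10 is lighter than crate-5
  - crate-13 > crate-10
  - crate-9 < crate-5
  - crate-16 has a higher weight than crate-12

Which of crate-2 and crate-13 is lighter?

Chaining the given relations: crate-2 < crate-9 < crate-11 < crate-1 < crate-16 < crate-10 < crate-5 < crate-8 < crate-13.
So crate-2 < crate-13; crate-2 is the lighter of the two.

crate-2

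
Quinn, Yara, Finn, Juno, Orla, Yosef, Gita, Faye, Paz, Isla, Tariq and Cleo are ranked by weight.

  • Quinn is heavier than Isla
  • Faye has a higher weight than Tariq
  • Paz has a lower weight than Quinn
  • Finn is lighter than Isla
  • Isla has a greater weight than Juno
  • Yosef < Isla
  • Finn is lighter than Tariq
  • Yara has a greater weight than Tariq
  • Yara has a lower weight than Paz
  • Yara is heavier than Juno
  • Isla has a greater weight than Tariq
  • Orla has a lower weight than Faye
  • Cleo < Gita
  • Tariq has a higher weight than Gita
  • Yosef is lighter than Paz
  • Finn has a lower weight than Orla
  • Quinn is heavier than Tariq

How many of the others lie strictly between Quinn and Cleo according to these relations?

Chaining upward from Cleo reaches: Gita, Tariq, Yara, Paz, Faye, Isla.
Chaining downward from Quinn reaches: Finn, Gita, Tariq, Juno, Yosef, Yara, Paz, Isla.
Strictly between Cleo and Quinn are those in both lists: Gita, Tariq, Yara, Paz, Isla — 5 elements.

5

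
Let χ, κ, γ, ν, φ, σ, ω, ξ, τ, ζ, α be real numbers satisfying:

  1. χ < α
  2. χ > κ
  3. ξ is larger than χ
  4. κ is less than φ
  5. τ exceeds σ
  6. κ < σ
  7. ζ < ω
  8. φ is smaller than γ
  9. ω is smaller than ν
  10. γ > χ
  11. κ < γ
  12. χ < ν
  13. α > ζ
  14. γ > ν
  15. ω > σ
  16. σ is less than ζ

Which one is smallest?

κ

Chaining upward from κ: directly above it, σ, φ, χ, γ; then ζ, ω, α, τ, ξ, ν.
That covers every other element, and nothing is given below κ, so κ is the smallest.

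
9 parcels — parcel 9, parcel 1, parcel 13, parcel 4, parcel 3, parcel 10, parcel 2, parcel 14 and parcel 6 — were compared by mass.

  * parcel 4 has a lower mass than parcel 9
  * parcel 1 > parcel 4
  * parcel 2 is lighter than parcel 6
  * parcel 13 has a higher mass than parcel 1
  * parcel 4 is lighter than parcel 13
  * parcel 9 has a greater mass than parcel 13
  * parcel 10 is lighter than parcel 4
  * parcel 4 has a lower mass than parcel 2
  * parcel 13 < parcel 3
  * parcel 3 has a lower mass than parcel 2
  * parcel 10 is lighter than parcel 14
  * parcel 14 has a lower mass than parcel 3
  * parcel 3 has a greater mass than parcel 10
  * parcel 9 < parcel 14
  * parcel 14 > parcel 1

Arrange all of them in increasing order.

parcel 10 < parcel 4 < parcel 1 < parcel 13 < parcel 9 < parcel 14 < parcel 3 < parcel 2 < parcel 6

Each adjacent pair is fixed by a given relation: parcel 10 < parcel 4; parcel 4 < parcel 1; parcel 1 < parcel 13; parcel 13 < parcel 9; parcel 9 < parcel 14; parcel 14 < parcel 3; parcel 3 < parcel 2; parcel 2 < parcel 6. Chaining them end to end gives the full order.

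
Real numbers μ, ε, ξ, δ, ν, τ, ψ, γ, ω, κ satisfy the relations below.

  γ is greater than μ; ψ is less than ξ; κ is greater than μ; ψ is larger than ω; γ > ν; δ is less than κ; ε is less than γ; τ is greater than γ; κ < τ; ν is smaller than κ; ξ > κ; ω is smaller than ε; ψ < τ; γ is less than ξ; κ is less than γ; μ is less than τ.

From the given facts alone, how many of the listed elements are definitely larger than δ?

4

The elements the relations force above δ are κ, γ, τ, ξ — no chain reaches any other.
That is 4.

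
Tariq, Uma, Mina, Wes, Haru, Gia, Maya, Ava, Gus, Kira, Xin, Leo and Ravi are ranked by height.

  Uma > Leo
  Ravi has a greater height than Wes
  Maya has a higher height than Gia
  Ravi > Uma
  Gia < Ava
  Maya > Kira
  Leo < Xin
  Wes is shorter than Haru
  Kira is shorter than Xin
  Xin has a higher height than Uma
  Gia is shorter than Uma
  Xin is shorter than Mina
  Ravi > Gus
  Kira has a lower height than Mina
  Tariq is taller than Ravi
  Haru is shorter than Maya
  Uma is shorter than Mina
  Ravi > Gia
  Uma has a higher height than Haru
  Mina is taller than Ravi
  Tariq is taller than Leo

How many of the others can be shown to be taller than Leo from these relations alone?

Directly above Leo: Uma, Xin, Tariq.
One step further: Ravi, Mina (5 so far).
Nothing else is reachable above Leo; 5 in all.

5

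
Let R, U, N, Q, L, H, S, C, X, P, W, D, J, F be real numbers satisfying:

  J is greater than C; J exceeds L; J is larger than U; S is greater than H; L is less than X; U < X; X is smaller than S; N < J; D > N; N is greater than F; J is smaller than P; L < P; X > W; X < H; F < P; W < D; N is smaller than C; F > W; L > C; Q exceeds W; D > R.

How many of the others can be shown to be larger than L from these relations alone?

Directly above L: J, X, P.
One step further: H, S (5 so far).
Nothing else is reachable above L; 5 in all.

5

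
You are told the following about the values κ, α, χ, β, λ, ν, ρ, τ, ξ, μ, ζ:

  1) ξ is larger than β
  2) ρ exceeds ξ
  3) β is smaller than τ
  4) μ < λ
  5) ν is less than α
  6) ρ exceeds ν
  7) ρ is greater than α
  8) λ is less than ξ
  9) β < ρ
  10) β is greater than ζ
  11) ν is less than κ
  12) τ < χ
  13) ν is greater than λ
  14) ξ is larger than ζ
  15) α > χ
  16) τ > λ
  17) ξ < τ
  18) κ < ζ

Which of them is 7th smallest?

ξ

The consecutive relations fix a unique order: μ < λ < ν < κ < ζ < β < ξ < τ < χ < α < ρ.
The 7th smallest is ξ.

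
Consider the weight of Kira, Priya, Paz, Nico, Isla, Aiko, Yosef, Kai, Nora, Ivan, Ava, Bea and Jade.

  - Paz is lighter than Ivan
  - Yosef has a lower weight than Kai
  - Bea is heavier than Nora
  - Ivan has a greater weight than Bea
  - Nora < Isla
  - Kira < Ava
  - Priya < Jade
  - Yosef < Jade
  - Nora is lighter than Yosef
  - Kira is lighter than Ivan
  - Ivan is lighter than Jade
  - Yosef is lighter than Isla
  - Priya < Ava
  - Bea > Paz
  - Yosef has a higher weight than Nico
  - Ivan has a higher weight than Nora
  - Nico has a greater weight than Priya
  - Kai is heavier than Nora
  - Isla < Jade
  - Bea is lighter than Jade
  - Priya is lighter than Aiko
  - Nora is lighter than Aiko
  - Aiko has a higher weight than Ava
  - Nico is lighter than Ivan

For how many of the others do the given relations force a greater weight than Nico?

From Nico the given relations immediately reach Yosef, Ivan.
From those, Kai, Isla, Jade — 5 in total.
No other element is forced above Nico by the given relations, so the count is 5.

5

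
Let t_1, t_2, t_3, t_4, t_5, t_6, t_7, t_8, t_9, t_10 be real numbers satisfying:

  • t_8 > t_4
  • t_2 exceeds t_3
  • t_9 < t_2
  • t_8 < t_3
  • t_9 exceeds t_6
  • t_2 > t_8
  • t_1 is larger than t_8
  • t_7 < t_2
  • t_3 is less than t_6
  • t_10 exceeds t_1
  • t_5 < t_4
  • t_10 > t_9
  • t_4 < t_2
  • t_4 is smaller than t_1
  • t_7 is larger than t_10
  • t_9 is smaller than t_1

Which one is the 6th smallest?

t_9

Piecing the relations together gives one ordering: t_5 < t_4 < t_8 < t_3 < t_6 < t_9 < t_1 < t_10 < t_7 < t_2.
Counting 6 from the smallest end gives t_9.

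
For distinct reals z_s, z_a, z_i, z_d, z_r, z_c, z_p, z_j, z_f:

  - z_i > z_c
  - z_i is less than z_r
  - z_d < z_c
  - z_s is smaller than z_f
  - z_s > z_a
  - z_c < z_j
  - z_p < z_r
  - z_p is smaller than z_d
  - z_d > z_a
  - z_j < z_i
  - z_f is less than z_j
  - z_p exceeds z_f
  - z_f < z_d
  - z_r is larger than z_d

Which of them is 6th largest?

Piecing the relations together gives one ordering: z_a < z_s < z_f < z_p < z_d < z_c < z_j < z_i < z_r.
The 6th largest is z_p.

z_p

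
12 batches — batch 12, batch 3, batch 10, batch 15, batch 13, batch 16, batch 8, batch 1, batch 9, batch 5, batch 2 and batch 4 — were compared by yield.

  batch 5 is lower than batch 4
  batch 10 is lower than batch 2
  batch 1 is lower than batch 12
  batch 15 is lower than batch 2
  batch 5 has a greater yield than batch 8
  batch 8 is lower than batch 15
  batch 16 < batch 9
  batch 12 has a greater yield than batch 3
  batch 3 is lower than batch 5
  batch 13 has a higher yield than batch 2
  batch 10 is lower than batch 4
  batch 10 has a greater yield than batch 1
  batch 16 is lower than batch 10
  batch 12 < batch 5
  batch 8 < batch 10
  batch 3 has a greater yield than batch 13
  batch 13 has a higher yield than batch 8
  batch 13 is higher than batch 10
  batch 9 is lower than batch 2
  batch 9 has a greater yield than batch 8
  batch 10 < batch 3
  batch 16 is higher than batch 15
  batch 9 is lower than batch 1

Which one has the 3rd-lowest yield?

Chaining the given pairs: batch 8 < batch 15 < batch 16 < batch 9 < batch 1 < batch 10 < batch 2 < batch 13 < batch 3 < batch 12 < batch 5 < batch 4.
The 3rd smallest is batch 16.

batch 16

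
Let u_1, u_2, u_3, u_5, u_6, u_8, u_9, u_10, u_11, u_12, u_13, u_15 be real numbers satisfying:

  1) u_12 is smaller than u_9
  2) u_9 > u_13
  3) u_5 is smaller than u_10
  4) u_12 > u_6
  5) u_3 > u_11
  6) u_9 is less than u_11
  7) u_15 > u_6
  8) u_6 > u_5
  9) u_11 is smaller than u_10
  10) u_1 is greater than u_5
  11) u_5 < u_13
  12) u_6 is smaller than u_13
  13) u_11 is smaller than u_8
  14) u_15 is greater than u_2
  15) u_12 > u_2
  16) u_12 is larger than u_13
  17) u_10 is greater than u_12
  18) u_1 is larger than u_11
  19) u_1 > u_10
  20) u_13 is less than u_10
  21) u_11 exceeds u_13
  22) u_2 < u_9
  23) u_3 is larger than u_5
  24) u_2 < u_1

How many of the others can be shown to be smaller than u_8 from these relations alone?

From u_8 the given relations immediately reach u_11.
From those, u_13, u_9 — 3 in total.
From those, u_5, u_2, u_6, u_12 — 7 in total.
No other element is forced below u_8 by the given relations, so the count is 7.

7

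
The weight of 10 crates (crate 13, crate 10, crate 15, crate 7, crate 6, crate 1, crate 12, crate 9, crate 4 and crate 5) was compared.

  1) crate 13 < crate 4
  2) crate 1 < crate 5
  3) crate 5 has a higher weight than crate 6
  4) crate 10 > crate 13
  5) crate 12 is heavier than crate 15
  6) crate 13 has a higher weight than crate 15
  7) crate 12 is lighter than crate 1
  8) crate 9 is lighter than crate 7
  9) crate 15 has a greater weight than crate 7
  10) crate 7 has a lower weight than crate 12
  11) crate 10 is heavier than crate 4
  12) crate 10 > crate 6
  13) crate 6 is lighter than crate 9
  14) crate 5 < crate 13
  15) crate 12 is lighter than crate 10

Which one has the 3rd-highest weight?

The consecutive relations fix a unique order: crate 6 < crate 9 < crate 7 < crate 15 < crate 12 < crate 1 < crate 5 < crate 13 < crate 4 < crate 10.
The 3rd largest is crate 13.

crate 13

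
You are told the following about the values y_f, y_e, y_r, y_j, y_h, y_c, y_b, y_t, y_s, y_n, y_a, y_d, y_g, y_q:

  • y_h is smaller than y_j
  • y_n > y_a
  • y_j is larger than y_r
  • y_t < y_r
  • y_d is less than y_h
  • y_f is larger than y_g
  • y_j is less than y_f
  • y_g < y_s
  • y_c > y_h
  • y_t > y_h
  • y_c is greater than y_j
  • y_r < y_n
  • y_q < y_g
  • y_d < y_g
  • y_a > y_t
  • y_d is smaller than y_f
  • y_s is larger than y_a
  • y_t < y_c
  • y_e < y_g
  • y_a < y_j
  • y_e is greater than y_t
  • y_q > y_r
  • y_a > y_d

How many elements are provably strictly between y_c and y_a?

The relations place y_a below y_c. An element lies strictly between them when it is forced above y_a and also forced below y_c.
Above y_a: {y_j, y_n, y_s, y_f}. Below y_c: {y_d, y_h, y_t, y_r, y_j}.
Intersection: {y_j} — 1.

1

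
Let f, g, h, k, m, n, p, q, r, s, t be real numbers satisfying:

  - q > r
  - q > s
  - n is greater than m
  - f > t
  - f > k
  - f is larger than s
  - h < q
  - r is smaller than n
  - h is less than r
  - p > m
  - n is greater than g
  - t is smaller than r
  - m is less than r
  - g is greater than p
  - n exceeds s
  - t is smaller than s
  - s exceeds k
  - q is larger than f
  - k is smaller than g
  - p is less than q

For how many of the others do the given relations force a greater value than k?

The elements the relations force above k are g, s, n, f, q — no chain reaches any other.
That is 5.

5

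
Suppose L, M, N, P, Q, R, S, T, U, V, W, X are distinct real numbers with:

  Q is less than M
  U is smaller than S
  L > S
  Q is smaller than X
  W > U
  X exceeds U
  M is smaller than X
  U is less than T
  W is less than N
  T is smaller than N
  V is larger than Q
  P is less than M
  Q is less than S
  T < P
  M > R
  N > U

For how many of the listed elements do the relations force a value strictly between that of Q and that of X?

1

Chaining upward from Q reaches: V, S, L, M.
Chaining downward from X reaches: U, T, R, P, M.
Strictly between Q and X are those in both lists: M — 1 element.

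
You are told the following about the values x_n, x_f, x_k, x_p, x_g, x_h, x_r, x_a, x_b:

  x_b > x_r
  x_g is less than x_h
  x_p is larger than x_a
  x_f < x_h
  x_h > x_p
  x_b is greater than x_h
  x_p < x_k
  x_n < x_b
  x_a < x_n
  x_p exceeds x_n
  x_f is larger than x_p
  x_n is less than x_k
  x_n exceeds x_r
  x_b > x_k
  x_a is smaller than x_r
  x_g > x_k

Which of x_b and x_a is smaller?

Link the given pairs in sequence: x_a < x_p; x_p < x_k; x_k < x_g; x_g < x_h; x_h < x_b.
Chaining these gives x_a < x_p < x_k < x_g < x_h < x_b.
So x_a < x_b; x_a is the smaller of the two.

x_a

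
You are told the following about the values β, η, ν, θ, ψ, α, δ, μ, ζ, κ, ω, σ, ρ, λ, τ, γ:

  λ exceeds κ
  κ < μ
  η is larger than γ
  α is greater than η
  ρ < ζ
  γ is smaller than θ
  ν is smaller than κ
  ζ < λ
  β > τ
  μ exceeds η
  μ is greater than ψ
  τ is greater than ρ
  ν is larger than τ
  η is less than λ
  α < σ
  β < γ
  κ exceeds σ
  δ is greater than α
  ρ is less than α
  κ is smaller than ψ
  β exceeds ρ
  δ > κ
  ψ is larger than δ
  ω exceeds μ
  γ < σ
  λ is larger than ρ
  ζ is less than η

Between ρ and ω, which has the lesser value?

The relevant relations are ρ < τ; τ < β; β < γ; γ < η; η < α; α < σ; σ < κ; κ < δ; δ < ψ; ψ < μ; μ < ω.
Chaining these gives ρ < τ < β < γ < η < α < σ < κ < δ < ψ < μ < ω.
So ρ < ω; ρ is the smaller of the two.

ρ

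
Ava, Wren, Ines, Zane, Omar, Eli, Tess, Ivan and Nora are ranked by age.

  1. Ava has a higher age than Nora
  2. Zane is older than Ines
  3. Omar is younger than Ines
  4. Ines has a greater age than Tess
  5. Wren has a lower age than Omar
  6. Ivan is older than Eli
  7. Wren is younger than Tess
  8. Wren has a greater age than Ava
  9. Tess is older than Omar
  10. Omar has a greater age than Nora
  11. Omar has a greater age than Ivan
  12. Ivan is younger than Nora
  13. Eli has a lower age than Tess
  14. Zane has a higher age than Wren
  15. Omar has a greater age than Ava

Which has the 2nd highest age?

Ines

Piecing the relations together gives one ordering: Eli < Ivan < Nora < Ava < Wren < Omar < Tess < Ines < Zane.
The 2nd largest is Ines.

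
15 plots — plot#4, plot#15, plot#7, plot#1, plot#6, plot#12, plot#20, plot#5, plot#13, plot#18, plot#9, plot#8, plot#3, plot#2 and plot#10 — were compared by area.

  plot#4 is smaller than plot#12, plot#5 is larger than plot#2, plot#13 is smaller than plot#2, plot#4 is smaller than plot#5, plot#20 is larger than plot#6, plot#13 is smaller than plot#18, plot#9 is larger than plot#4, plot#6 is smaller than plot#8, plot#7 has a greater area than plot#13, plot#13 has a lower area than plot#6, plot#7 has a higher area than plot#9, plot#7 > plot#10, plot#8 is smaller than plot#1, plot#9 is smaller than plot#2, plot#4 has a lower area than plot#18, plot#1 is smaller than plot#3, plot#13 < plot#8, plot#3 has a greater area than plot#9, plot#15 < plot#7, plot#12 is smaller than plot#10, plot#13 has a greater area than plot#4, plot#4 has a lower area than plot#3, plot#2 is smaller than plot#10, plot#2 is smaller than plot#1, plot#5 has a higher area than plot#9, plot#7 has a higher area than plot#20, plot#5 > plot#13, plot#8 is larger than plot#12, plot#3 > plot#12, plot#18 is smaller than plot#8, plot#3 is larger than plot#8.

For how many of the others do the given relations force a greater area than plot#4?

The elements the relations force above plot#4 are plot#12, plot#13, plot#18, plot#6, plot#8, plot#9, plot#2, plot#20, plot#1, plot#10, plot#5, plot#3, plot#7 — no chain reaches any other.
That is 13.

13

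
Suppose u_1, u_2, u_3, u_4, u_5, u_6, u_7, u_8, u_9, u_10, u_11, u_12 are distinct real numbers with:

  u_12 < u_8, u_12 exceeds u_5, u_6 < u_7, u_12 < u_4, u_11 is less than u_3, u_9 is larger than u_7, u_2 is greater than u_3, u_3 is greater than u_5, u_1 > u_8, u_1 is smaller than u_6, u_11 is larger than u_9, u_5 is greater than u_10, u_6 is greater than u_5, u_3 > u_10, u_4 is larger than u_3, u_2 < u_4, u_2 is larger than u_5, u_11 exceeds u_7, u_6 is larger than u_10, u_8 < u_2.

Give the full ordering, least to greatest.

u_10 < u_5 < u_12 < u_8 < u_1 < u_6 < u_7 < u_9 < u_11 < u_3 < u_2 < u_4

Each adjacent pair is fixed by a given relation: u_10 < u_5; u_5 < u_12; u_12 < u_8; u_8 < u_1; u_1 < u_6; u_6 < u_7; u_7 < u_9; u_9 < u_11; u_11 < u_3; u_3 < u_2; u_2 < u_4. Chaining them end to end gives the full order.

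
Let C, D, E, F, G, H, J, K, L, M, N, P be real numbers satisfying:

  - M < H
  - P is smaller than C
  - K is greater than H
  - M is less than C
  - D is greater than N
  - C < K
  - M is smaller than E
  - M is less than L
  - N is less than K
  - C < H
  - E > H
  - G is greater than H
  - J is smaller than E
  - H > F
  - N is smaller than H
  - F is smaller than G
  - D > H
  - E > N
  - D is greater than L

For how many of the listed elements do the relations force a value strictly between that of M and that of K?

The relations place M below K. An element lies strictly between them when it is forced above M and also forced below K.
Above M: {C, H, L, G, D, E}. Below K: {N, F, P, C, H}.
Intersection: {C, H} — 2.

2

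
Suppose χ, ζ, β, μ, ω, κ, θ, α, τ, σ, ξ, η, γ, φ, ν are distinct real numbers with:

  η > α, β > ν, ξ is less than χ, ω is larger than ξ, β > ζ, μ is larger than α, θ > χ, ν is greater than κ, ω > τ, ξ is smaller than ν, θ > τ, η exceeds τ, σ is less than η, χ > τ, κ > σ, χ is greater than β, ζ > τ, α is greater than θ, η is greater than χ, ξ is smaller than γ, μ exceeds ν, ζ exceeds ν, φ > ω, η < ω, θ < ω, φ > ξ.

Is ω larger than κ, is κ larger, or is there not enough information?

κ < ν and ν < ζ give κ < ζ.
With ζ < β: κ < ν < ζ < β.
Then β < χ extends the chain to χ.
With χ < θ: κ < ν < ζ < β < χ < θ.
With θ < α: κ < ν < ζ < β < χ < θ < α.
Then α < η extends the chain to η.
Then η < ω extends the chain to ω.
So ω is larger.

ω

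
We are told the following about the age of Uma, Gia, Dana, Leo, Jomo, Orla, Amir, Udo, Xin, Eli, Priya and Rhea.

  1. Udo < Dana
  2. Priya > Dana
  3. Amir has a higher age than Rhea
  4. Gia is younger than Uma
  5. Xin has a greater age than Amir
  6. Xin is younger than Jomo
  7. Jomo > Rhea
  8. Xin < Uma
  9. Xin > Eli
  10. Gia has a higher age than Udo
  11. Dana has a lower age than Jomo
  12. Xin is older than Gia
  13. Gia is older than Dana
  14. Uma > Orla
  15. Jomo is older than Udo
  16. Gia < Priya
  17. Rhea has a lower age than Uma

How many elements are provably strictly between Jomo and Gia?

1

The relations place Gia below Jomo. An element lies strictly between them when it is forced above Gia and also forced below Jomo.
Above Gia: {Xin, Uma, Priya}. Below Jomo: {Rhea, Udo, Dana, Eli, Amir, Xin}.
Intersection: {Xin} — 1.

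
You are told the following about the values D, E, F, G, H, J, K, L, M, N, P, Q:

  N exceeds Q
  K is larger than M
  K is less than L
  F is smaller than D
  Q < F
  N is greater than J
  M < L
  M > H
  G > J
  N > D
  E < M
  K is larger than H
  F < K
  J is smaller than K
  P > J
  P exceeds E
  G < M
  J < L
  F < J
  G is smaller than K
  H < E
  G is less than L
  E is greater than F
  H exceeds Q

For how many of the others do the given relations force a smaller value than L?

The elements the relations force below L are Q, F, H, J, E, G, M, K — no chain reaches any other.
That is 8.

8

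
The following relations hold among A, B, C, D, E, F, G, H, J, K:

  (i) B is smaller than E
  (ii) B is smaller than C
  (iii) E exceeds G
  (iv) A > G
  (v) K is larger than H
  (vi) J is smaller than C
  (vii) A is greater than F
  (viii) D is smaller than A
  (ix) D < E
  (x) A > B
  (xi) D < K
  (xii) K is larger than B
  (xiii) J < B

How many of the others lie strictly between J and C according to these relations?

The relations place J below C. An element lies strictly between them when it is forced above J and also forced below C.
Above J: {B, E, K, A}. Below C: {B}.
Intersection: {B} — 1.

1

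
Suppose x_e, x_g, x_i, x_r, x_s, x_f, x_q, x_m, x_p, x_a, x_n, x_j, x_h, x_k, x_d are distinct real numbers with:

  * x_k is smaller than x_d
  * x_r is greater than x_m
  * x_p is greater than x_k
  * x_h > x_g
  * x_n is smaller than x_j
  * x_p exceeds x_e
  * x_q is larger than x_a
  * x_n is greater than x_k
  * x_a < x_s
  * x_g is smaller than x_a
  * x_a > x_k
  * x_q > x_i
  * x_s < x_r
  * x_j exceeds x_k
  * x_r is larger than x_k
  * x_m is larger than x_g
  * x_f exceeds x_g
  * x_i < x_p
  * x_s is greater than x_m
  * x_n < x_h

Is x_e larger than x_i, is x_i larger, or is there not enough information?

Following every chain through x_i: above x_i we get x_q, x_p.
x_e is not reached, and no chain runs the other way from x_e to x_i.
So the given relations leave the order of x_i and x_e undetermined.

undetermined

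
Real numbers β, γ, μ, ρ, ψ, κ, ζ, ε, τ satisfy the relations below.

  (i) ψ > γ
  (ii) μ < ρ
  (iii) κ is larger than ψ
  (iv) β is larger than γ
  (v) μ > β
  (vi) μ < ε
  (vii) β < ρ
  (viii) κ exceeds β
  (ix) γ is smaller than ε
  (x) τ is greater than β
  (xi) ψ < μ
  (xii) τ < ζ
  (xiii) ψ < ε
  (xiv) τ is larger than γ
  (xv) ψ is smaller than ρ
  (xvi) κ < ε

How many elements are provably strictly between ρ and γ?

The relations place γ below ρ. An element lies strictly between them when it is forced above γ and also forced below ρ.
Above γ: {β, ψ, μ, κ, τ, ε, ζ}. Below ρ: {β, ψ, μ}.
Intersection: {β, ψ, μ} — 3.

3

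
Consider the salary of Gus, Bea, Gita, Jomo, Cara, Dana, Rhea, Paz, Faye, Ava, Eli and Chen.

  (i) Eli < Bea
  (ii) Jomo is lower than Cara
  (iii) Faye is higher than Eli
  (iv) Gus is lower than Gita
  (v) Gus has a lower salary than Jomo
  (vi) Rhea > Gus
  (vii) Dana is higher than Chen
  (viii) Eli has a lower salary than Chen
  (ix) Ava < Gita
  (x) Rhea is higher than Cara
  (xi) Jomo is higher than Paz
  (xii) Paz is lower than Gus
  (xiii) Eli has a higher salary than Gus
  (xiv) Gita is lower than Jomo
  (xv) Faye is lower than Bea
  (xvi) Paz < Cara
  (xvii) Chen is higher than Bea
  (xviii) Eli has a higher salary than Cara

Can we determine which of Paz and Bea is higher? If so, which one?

Bea

Chaining the given relations: Paz < Gus < Gita < Jomo < Cara < Eli < Faye < Bea.
So Bea is higher.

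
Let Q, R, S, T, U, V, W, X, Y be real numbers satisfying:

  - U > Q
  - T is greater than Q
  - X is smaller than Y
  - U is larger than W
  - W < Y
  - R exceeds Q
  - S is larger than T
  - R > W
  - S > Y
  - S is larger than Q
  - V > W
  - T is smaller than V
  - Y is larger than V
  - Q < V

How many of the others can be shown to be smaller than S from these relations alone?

6

The elements the relations force below S are W, X, Q, T, V, Y — no chain reaches any other.
That is 6.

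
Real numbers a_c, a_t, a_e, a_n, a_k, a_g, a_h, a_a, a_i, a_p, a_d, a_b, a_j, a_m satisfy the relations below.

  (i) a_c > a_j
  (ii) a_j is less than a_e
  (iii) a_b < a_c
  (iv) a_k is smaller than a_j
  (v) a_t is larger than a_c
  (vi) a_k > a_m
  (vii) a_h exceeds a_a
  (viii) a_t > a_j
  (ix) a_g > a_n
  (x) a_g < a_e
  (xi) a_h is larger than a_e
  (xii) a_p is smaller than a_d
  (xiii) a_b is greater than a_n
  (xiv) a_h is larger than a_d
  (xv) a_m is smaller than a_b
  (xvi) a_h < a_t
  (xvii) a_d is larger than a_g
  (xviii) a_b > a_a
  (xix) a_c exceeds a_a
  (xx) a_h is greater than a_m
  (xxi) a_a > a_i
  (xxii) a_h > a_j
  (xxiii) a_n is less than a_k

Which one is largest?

Chaining downward from a_t: directly below it, a_j, a_c, a_h; then a_m, a_k, a_a, a_d, a_b, a_e; then a_n, a_p, a_i, a_g.
That covers every other element, and nothing is given above a_t, so a_t is the largest.

a_t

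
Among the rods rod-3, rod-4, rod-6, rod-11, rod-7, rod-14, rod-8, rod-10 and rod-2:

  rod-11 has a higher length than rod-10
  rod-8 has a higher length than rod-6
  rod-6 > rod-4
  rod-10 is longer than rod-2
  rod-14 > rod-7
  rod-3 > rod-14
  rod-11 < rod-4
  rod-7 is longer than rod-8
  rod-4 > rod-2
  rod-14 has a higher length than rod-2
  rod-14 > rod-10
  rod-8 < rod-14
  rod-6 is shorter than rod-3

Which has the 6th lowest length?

rod-8

Chaining the given pairs: rod-2 < rod-10 < rod-11 < rod-4 < rod-6 < rod-8 < rod-7 < rod-14 < rod-3.
The 6th smallest is rod-8.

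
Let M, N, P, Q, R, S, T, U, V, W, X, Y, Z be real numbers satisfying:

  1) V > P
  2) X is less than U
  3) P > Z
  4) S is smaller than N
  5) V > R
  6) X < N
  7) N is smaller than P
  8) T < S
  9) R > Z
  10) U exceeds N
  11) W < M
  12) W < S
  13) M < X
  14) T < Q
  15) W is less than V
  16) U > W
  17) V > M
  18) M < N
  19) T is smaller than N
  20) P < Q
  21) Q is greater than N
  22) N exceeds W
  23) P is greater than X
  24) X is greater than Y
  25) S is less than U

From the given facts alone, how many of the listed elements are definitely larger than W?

8

Directly above W: M, S, N, V, U.
One step further: X, P, Q (8 so far).
No other element is forced above W by the given relations, so the count is 8.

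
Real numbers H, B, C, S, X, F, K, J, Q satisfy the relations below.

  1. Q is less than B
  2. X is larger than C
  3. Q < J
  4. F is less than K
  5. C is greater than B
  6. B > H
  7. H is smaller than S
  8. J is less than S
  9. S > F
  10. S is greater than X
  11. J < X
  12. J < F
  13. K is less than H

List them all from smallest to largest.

The consecutive links are each given: Q < J; J < F; F < K; K < H; H < B; B < C; C < X; X < S.

Q < J < F < K < H < B < C < X < S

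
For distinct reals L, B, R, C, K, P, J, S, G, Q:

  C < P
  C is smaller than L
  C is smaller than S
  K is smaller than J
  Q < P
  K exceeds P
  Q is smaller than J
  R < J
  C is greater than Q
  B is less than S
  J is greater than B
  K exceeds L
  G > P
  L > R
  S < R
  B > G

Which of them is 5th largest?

S

Piecing the relations together gives one ordering: Q < C < P < G < B < S < R < L < K < J.
Counting 5 from the largest end gives S.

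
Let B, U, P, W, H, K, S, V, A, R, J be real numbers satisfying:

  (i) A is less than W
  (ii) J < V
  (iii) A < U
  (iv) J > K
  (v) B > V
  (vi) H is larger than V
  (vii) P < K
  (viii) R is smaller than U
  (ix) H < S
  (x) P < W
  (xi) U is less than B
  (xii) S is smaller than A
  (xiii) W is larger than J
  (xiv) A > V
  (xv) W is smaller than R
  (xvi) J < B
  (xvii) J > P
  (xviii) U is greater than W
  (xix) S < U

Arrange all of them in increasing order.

P < K < J < V < H < S < A < W < R < U < B

Nothing is placed below P, so it is least; from there P < K; K < J; J < V; V < H; H < S; S < A; A < W; W < R; R < U; U < B, each given directly.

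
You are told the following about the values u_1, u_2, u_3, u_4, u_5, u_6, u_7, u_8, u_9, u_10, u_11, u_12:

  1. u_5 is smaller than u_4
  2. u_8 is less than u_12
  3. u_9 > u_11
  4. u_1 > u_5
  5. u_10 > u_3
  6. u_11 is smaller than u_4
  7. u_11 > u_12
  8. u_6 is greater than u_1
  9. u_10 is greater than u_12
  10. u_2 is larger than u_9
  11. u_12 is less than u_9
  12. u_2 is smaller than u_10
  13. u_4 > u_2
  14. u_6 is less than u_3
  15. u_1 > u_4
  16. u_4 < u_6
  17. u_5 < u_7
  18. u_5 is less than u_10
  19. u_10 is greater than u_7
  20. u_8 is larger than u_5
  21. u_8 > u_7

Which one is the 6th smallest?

u_9

Piecing the relations together gives one ordering: u_5 < u_7 < u_8 < u_12 < u_11 < u_9 < u_2 < u_4 < u_1 < u_6 < u_3 < u_10.
Counting 6 from the smallest end gives u_9.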